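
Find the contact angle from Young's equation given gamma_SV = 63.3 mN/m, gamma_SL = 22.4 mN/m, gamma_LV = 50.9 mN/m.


cos(theta) = (gamma_SV - gamma_SL) / gamma_LV
cos(theta) = (63.3 - 22.4) / 50.9
cos(theta) = 0.803536
theta = arccos(0.803536) = 36.53 degrees

36.53


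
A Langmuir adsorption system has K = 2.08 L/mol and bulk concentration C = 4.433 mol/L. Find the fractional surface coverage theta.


Langmuir isotherm: theta = K*C / (1 + K*C)
K*C = 2.08 * 4.433 = 9.22064
theta = 9.22064 / (1 + 9.22064) = 9.22064 / 10.22064
theta = 0.9022

0.9022


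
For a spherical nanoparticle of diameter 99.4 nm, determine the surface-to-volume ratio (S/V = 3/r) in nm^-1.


Radius r = 99.4/2 = 49.7 nm
S/V = 3 / r = 3 / 49.7
S/V = 0.0604 nm^-1

0.0604


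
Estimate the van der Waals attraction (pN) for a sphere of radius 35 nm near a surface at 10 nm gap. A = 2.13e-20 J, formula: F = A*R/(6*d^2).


Convert to SI: R = 35 nm = 3.5e-08 m, d = 10 nm = 1e-08 m
F = A * R / (6 * d^2)
F = 2.13e-20 * 3.5e-08 / (6 * (1e-08)^2)
F = 1.2425e-12 N = 1.242 pN

1.242


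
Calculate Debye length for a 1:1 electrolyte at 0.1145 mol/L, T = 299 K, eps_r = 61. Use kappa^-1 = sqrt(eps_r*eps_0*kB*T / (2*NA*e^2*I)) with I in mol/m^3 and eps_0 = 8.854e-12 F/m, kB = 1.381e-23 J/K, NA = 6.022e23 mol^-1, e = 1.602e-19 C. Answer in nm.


Ionic strength I = 0.1145 * 1^2 * 1000 = 114.5 mol/m^3
kappa^-1 = sqrt(61 * 8.854e-12 * 1.381e-23 * 299 / (2 * 6.022e23 * (1.602e-19)^2 * 114.5))
kappa^-1 = 0.794 nm

0.794


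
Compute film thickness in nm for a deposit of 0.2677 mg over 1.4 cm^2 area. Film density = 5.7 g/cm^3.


Convert: m = 0.2677 mg = 2.6770e-07 kg, A = 1.4 cm^2 = 1.4000e-04 m^2, rho = 5.7 g/cm^3 = 5700 kg/m^3
t = m / (A * rho)
t = 2.6770e-07 / (1.4000e-04 * 5700)
t = 3.3546e-07 m = 335.5 nm

335.5


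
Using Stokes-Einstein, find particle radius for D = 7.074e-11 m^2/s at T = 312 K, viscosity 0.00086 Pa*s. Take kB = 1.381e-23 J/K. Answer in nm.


Stokes-Einstein: R = kB*T / (6*pi*eta*D)
R = 1.381e-23 * 312 / (6 * pi * 0.00086 * 7.074e-11)
R = 3.75737e-09 m = 3.76 nm

3.76


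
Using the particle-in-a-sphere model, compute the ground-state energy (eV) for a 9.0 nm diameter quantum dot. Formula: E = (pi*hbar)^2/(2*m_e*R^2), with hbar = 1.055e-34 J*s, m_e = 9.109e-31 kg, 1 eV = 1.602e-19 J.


Radius R = 9.0/2 = 4.5 nm = 4.5e-09 m
E = (pi * 1.055e-34)^2 / (2 * 9.109e-31 * (4.5e-09)^2)
E(J) = 2.97769e-21
E = E(J) / 1.602e-19 = 0.0186 eV

0.0186


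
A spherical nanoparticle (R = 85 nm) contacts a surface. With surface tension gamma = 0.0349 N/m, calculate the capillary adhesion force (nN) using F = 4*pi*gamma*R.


Convert radius: R = 85 nm = 8.5e-08 m
F = 4 * pi * gamma * R
F = 4 * pi * 0.0349 * 8.5e-08
F = 3.72781e-08 N = 37.2781 nN

37.2781


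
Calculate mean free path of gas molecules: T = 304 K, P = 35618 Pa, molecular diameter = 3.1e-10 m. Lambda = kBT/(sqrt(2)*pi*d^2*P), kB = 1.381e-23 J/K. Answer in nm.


Mean free path: lambda = kB*T / (sqrt(2) * pi * d^2 * P)
lambda = 1.381e-23 * 304 / (sqrt(2) * pi * (3.1e-10)^2 * 35618)
lambda = 2.76064e-07 m
lambda = 276.06 nm

276.06


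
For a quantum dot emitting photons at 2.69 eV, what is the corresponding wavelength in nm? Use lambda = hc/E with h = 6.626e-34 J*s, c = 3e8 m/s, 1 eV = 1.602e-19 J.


Convert energy: E = 2.69 eV = 2.69 * 1.602e-19 = 4.30938e-19 J
lambda = h*c / E = 6.626e-34 * 3e8 / 4.30938e-19
lambda = 4.61273e-07 m = 461.3 nm

461.3


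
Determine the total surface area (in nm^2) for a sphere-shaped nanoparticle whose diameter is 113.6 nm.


Radius r = 113.6/2 = 56.8 nm
Surface area SA = 4 * pi * r^2
SA = 4 * pi * (56.8)^2
SA = 40542.13 nm^2

40542.13


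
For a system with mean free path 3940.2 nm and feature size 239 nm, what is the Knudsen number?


Knudsen number Kn = lambda / L
Kn = 3940.2 / 239
Kn = 16.4862

16.4862


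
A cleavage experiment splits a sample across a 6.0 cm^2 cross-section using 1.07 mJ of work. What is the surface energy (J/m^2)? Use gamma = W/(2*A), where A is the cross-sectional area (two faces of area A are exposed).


Convert: A = 6.0 cm^2 = 0.0006 m^2, W = 1.07 mJ = 0.00107 J
Cleaving exposes two faces of area A, so total new surface = 2*A and gamma = W / (2*A)
gamma = 0.00107 / (2 * 0.0006)
gamma = 0.892 J/m^2

0.892


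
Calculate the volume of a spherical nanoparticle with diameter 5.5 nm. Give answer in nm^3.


Radius r = 5.5/2 = 2.75 nm
Volume V = (4/3) * pi * r^3
V = (4/3) * pi * (2.75)^3
V = 87.11 nm^3

87.11


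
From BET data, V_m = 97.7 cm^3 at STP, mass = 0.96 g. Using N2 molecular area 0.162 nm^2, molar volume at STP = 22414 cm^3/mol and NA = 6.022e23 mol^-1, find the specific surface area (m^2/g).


Number of moles in monolayer = V_m / 22414 = 97.7 / 22414 = 0.00435888
Number of molecules = moles * NA = 0.00435888 * 6.022e23
SA = molecules * sigma / mass
SA = (97.7 / 22414) * 6.022e23 * 0.162e-18 / 0.96
SA = 443.0 m^2/g

443.0


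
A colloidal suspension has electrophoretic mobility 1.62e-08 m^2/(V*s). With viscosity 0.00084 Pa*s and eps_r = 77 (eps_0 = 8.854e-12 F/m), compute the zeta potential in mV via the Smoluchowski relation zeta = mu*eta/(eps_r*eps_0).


Smoluchowski equation: zeta = mu * eta / (eps_r * eps_0)
zeta = 1.62e-08 * 0.00084 / (77 * 8.854e-12)
zeta = 0.01996 V = 19.96 mV

19.96


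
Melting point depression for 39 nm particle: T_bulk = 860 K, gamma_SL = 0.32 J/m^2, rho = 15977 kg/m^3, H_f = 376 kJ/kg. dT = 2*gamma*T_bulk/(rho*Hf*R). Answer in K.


Radius R = 39/2 = 19.5 nm = 1.95e-08 m
Convert H_f = 376 kJ/kg = 376000 J/kg
dT = 2 * gamma_SL * T_bulk / (rho * H_f * R)
dT = 2 * 0.32 * 860 / (15977 * 376000 * 1.95e-08)
dT = 4.7 K

4.7


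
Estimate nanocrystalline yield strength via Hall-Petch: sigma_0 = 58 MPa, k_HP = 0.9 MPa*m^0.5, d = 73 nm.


d = 73 nm = 7.3e-08 m
sqrt(d) = 0.0002701851
Hall-Petch contribution = k / sqrt(d) = 0.9 / 0.0002701851 = 3331.0 MPa
sigma = sigma_0 + k/sqrt(d) = 58 + 3331.0 = 3389.0 MPa

3389.0


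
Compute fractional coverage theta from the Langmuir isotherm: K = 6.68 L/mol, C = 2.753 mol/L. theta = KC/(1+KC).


Langmuir isotherm: theta = K*C / (1 + K*C)
K*C = 6.68 * 2.753 = 18.39004
theta = 18.39004 / (1 + 18.39004) = 18.39004 / 19.39004
theta = 0.9484

0.9484


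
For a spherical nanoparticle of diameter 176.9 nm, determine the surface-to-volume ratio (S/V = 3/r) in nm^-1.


Radius r = 176.9/2 = 88.45 nm
S/V = 3 / r = 3 / 88.45
S/V = 0.0339 nm^-1

0.0339


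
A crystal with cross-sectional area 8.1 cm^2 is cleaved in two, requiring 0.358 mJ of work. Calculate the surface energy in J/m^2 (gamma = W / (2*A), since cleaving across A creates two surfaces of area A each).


Convert: A = 8.1 cm^2 = 0.00081 m^2, W = 0.358 mJ = 0.000358 J
Cleaving exposes two faces of area A, so total new surface = 2*A and gamma = W / (2*A)
gamma = 0.000358 / (2 * 0.00081)
gamma = 0.221 J/m^2

0.221


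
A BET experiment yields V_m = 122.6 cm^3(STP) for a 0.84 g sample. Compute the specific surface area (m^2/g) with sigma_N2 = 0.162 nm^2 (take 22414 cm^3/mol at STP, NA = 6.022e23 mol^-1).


Number of moles in monolayer = V_m / 22414 = 122.6 / 22414 = 0.0054698
Number of molecules = moles * NA = 0.0054698 * 6.022e23
SA = molecules * sigma / mass
SA = (122.6 / 22414) * 6.022e23 * 0.162e-18 / 0.84
SA = 635.3 m^2/g

635.3


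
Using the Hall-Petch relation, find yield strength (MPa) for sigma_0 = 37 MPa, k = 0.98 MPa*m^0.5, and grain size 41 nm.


d = 41 nm = 4.1e-08 m
sqrt(d) = 0.0002024846
Hall-Petch contribution = k / sqrt(d) = 0.98 / 0.0002024846 = 4839.9 MPa
sigma = sigma_0 + k/sqrt(d) = 37 + 4839.9 = 4876.9 MPa

4876.9


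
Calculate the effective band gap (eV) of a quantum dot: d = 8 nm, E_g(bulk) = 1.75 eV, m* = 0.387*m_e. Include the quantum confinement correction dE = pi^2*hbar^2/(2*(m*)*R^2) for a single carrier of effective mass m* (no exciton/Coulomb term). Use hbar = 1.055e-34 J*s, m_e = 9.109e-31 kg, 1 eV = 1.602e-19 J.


Radius R = 8/2 nm = 4e-09 m
Confinement energy dE = pi^2 * hbar^2 / (2 * m_eff * m_e * R^2)
dE = pi^2 * (1.055e-34)^2 / (2 * 0.387 * 9.109e-31 * (4e-09)^2) J, divided by 1.602e-19 J/eV
dE = 0.0608 eV
Total band gap = E_g(bulk) + dE = 1.75 + 0.0608 = 1.8108 eV

1.8108


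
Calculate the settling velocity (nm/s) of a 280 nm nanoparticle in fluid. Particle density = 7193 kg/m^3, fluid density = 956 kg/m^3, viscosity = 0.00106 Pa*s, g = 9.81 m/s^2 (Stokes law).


Radius R = 280/2 nm = 1.4e-07 m
Density difference = 7193 - 956 = 6237 kg/m^3
v = 2 * R^2 * (rho_p - rho_f) * g / (9 * eta)
v = 2 * (1.4e-07)^2 * 6237 * 9.81 / (9 * 0.00106)
v = 2.5141e-07 m/s = 251.4099 nm/s

251.4099


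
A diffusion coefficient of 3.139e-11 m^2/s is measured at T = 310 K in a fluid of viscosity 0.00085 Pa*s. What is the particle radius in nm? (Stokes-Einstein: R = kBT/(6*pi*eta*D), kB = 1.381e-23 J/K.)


Stokes-Einstein: R = kB*T / (6*pi*eta*D)
R = 1.381e-23 * 310 / (6 * pi * 0.00085 * 3.139e-11)
R = 8.51224e-09 m = 8.51 nm

8.51


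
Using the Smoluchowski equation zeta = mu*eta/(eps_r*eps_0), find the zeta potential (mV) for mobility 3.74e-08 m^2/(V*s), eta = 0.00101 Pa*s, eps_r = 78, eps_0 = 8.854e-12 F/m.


Smoluchowski equation: zeta = mu * eta / (eps_r * eps_0)
zeta = 3.74e-08 * 0.00101 / (78 * 8.854e-12)
zeta = 0.054696 V = 54.7 mV

54.7


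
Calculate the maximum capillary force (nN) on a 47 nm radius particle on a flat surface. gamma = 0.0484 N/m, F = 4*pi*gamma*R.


Convert radius: R = 47 nm = 4.7e-08 m
F = 4 * pi * gamma * R
F = 4 * pi * 0.0484 * 4.7e-08
F = 2.8586e-08 N = 28.586 nN

28.586


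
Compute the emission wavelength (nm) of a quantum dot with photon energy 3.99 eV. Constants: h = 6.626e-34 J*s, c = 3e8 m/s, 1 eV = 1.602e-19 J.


Convert energy: E = 3.99 eV = 3.99 * 1.602e-19 = 6.39198e-19 J
lambda = h*c / E = 6.626e-34 * 3e8 / 6.39198e-19
lambda = 3.10983e-07 m = 311.0 nm

311.0


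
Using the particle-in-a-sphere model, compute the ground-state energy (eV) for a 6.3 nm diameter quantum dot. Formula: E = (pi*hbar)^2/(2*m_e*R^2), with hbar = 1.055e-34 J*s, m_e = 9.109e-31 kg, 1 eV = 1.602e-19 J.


Radius R = 6.3/2 = 3.15 nm = 3.15e-09 m
E = (pi * 1.055e-34)^2 / (2 * 9.109e-31 * (3.15e-09)^2)
E(J) = 6.07691e-21
E = E(J) / 1.602e-19 = 0.0379 eV

0.0379


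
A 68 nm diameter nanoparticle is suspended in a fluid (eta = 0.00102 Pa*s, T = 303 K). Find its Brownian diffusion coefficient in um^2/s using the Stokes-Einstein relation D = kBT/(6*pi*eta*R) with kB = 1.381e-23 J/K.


Radius R = 68/2 = 34 nm = 3.4e-08 m
D = kB*T / (6*pi*eta*R)
D = 1.381e-23 * 303 / (6 * pi * 0.00102 * 3.4e-08)
D = 6.40112e-12 m^2/s = 6.401 um^2/s

6.401


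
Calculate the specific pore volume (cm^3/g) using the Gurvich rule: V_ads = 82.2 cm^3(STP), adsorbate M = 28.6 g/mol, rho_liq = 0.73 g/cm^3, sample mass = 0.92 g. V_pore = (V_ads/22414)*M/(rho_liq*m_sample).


Moles adsorbed n = V_ads / 22414 = 82.2 / 22414 = 3.667351e-03 mol
Liquid volume V_liq = n * M / rho_liq = 3.667351e-03 * 28.6 / 0.73 = 0.14368 cm^3
Specific pore volume V_pore = V_liq / m_sample = 0.14368 / 0.92
V_pore = 0.1562 cm^3/g

0.1562


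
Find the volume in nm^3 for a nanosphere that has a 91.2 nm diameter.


Radius r = 91.2/2 = 45.6 nm
Volume V = (4/3) * pi * r^3
V = (4/3) * pi * (45.6)^3
V = 397176.13 nm^3

397176.13


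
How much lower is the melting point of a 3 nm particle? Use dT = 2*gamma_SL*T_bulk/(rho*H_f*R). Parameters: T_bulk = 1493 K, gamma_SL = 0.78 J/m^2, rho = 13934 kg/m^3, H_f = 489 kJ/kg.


Radius R = 3/2 = 1.5 nm = 1.5e-09 m
Convert H_f = 489 kJ/kg = 489000 J/kg
dT = 2 * gamma_SL * T_bulk / (rho * H_f * R)
dT = 2 * 0.78 * 1493 / (13934 * 489000 * 1.5e-09)
dT = 227.9 K

227.9


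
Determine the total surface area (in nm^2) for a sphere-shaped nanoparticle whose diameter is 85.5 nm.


Radius r = 85.5/2 = 42.75 nm
Surface area SA = 4 * pi * r^2
SA = 4 * pi * (42.75)^2
SA = 22965.83 nm^2

22965.83


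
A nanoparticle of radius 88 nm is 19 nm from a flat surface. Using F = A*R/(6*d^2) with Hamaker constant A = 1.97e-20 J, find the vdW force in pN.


Convert to SI: R = 88 nm = 8.8e-08 m, d = 19 nm = 1.9e-08 m
F = A * R / (6 * d^2)
F = 1.97e-20 * 8.8e-08 / (6 * (1.9e-08)^2)
F = 8.00369e-13 N = 0.8 pN

0.8


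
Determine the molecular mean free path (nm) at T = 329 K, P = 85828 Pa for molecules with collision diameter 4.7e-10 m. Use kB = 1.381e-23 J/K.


Mean free path: lambda = kB*T / (sqrt(2) * pi * d^2 * P)
lambda = 1.381e-23 * 329 / (sqrt(2) * pi * (4.7e-10)^2 * 85828)
lambda = 5.39386e-08 m
lambda = 53.94 nm

53.94


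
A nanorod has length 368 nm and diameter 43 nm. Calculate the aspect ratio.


Aspect ratio AR = length / diameter
AR = 368 / 43
AR = 8.56

8.56


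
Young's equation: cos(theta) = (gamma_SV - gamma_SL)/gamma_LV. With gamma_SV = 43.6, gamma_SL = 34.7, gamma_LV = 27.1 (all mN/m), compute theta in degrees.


cos(theta) = (gamma_SV - gamma_SL) / gamma_LV
cos(theta) = (43.6 - 34.7) / 27.1
cos(theta) = 0.328413
theta = arccos(0.328413) = 70.83 degrees

70.83


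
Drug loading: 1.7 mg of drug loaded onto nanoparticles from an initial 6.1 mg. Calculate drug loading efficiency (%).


Drug loading efficiency = (drug loaded / drug initial) * 100
DLE = 1.7 / 6.1 * 100
DLE = 0.2787 * 100
DLE = 27.87%

27.87


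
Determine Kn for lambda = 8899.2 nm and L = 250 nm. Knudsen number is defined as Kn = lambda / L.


Knudsen number Kn = lambda / L
Kn = 8899.2 / 250
Kn = 35.5968

35.5968


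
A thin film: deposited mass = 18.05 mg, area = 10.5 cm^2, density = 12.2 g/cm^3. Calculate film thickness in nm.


Convert: m = 18.05 mg = 1.8050e-05 kg, A = 10.5 cm^2 = 1.0500e-03 m^2, rho = 12.2 g/cm^3 = 12200 kg/m^3
t = m / (A * rho)
t = 1.8050e-05 / (1.0500e-03 * 12200)
t = 1.4091e-06 m = 1409.1 nm

1409.1


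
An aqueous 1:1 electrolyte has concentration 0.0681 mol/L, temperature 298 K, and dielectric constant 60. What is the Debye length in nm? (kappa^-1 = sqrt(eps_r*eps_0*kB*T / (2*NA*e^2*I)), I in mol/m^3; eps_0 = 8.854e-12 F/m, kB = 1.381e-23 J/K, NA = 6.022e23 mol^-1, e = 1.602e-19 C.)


Ionic strength I = 0.0681 * 1^2 * 1000 = 68.1 mol/m^3
kappa^-1 = sqrt(60 * 8.854e-12 * 1.381e-23 * 298 / (2 * 6.022e23 * (1.602e-19)^2 * 68.1))
kappa^-1 = 1.019 nm

1.019


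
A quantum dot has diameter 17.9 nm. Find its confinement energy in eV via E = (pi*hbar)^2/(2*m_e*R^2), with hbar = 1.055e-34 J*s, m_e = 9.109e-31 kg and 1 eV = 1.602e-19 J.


Radius R = 17.9/2 = 8.95 nm = 8.95e-09 m
E = (pi * 1.055e-34)^2 / (2 * 9.109e-31 * (8.95e-09)^2)
E(J) = 7.52762e-22
E = E(J) / 1.602e-19 = 0.0047 eV

0.0047


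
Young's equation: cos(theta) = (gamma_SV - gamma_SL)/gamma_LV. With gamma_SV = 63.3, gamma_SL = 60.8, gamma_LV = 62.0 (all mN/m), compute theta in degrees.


cos(theta) = (gamma_SV - gamma_SL) / gamma_LV
cos(theta) = (63.3 - 60.8) / 62.0
cos(theta) = 0.040323
theta = arccos(0.040323) = 87.69 degrees

87.69


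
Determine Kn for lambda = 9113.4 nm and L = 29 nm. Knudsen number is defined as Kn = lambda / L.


Knudsen number Kn = lambda / L
Kn = 9113.4 / 29
Kn = 314.2552

314.2552


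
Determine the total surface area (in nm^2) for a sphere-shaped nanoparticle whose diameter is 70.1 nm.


Radius r = 70.1/2 = 35.05 nm
Surface area SA = 4 * pi * r^2
SA = 4 * pi * (35.05)^2
SA = 15437.82 nm^2

15437.82


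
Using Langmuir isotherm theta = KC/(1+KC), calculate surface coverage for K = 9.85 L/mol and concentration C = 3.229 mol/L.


Langmuir isotherm: theta = K*C / (1 + K*C)
K*C = 9.85 * 3.229 = 31.80565
theta = 31.80565 / (1 + 31.80565) = 31.80565 / 32.80565
theta = 0.9695

0.9695


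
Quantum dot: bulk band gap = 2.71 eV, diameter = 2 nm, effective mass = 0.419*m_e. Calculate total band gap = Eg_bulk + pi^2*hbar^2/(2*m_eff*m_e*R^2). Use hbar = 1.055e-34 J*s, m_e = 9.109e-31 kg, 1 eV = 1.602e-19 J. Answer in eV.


Radius R = 2/2 nm = 1e-09 m
Confinement energy dE = pi^2 * hbar^2 / (2 * m_eff * m_e * R^2)
dE = pi^2 * (1.055e-34)^2 / (2 * 0.419 * 9.109e-31 * (1e-09)^2) J, divided by 1.602e-19 J/eV
dE = 0.8983 eV
Total band gap = E_g(bulk) + dE = 2.71 + 0.8983 = 3.6083 eV

3.6083


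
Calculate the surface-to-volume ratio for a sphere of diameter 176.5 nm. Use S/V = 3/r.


Radius r = 176.5/2 = 88.25 nm
S/V = 3 / r = 3 / 88.25
S/V = 0.034 nm^-1

0.034


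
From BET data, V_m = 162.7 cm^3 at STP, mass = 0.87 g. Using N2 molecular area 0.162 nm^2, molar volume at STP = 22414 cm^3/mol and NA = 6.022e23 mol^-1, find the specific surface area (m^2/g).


Number of moles in monolayer = V_m / 22414 = 162.7 / 22414 = 0.00725886
Number of molecules = moles * NA = 0.00725886 * 6.022e23
SA = molecules * sigma / mass
SA = (162.7 / 22414) * 6.022e23 * 0.162e-18 / 0.87
SA = 814.0 m^2/g

814.0


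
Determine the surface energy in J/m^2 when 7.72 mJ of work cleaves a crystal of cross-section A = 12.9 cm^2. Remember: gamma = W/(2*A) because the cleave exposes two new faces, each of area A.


Convert: A = 12.9 cm^2 = 0.00129 m^2, W = 7.72 mJ = 0.00772 J
Cleaving exposes two faces of area A, so total new surface = 2*A and gamma = W / (2*A)
gamma = 0.00772 / (2 * 0.00129)
gamma = 2.992 J/m^2

2.992


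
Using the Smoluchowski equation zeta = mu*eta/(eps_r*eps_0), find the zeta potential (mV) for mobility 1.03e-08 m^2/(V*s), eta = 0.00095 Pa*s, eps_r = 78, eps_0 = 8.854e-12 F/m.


Smoluchowski equation: zeta = mu * eta / (eps_r * eps_0)
zeta = 1.03e-08 * 0.00095 / (78 * 8.854e-12)
zeta = 0.014169 V = 14.17 mV

14.17


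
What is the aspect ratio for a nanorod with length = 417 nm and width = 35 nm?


Aspect ratio AR = length / diameter
AR = 417 / 35
AR = 11.91

11.91


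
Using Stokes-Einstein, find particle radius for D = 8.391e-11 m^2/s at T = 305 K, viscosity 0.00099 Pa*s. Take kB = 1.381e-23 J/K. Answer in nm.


Stokes-Einstein: R = kB*T / (6*pi*eta*D)
R = 1.381e-23 * 305 / (6 * pi * 0.00099 * 8.391e-11)
R = 2.68995e-09 m = 2.69 nm

2.69


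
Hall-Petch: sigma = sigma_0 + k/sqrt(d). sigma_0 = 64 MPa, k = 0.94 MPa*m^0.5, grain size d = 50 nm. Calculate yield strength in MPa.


d = 50 nm = 5e-08 m
sqrt(d) = 0.0002236068
Hall-Petch contribution = k / sqrt(d) = 0.94 / 0.0002236068 = 4203.8 MPa
sigma = sigma_0 + k/sqrt(d) = 64 + 4203.8 = 4267.8 MPa

4267.8


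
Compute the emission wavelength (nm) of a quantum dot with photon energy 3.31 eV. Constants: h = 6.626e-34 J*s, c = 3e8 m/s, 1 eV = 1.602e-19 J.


Convert energy: E = 3.31 eV = 3.31 * 1.602e-19 = 5.30262e-19 J
lambda = h*c / E = 6.626e-34 * 3e8 / 5.30262e-19
lambda = 3.74871e-07 m = 374.9 nm

374.9


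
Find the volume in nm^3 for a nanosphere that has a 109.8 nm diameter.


Radius r = 109.8/2 = 54.9 nm
Volume V = (4/3) * pi * r^3
V = (4/3) * pi * (54.9)^3
V = 693115.55 nm^3

693115.55


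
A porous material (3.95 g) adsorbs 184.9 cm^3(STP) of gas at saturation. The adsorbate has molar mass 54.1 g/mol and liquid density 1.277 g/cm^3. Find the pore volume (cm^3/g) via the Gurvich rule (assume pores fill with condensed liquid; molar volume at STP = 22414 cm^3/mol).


Moles adsorbed n = V_ads / 22414 = 184.9 / 22414 = 8.249308e-03 mol
Liquid volume V_liq = n * M / rho_liq = 8.249308e-03 * 54.1 / 1.277 = 0.34948 cm^3
Specific pore volume V_pore = V_liq / m_sample = 0.34948 / 3.95
V_pore = 0.0885 cm^3/g

0.0885


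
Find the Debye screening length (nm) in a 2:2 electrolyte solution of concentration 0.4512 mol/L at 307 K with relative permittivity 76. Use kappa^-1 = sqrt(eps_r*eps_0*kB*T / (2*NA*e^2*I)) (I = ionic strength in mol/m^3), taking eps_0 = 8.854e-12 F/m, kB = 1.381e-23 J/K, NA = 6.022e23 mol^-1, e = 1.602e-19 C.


Ionic strength I = 0.4512 * 2^2 * 1000 = 1804.8 mol/m^3
kappa^-1 = sqrt(76 * 8.854e-12 * 1.381e-23 * 307 / (2 * 6.022e23 * (1.602e-19)^2 * 1804.8))
kappa^-1 = 0.226 nm

0.226


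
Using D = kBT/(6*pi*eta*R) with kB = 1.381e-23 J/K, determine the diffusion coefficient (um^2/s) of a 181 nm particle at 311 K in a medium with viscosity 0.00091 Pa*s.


Radius R = 181/2 = 90.5 nm = 9.05e-08 m
D = kB*T / (6*pi*eta*R)
D = 1.381e-23 * 311 / (6 * pi * 0.00091 * 9.05e-08)
D = 2.76671e-12 m^2/s = 2.767 um^2/s

2.767


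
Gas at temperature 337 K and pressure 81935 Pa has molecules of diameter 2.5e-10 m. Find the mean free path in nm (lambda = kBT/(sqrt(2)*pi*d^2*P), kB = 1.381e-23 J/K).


Mean free path: lambda = kB*T / (sqrt(2) * pi * d^2 * P)
lambda = 1.381e-23 * 337 / (sqrt(2) * pi * (2.5e-10)^2 * 81935)
lambda = 2.04555e-07 m
lambda = 204.55 nm

204.55


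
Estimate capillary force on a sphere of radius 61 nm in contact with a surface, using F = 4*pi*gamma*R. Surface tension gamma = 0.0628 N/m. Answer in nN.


Convert radius: R = 61 nm = 6.1e-08 m
F = 4 * pi * gamma * R
F = 4 * pi * 0.0628 * 6.1e-08
F = 4.81393e-08 N = 48.1393 nN

48.1393


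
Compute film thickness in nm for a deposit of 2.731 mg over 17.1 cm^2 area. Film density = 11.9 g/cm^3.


Convert: m = 2.731 mg = 2.7310e-06 kg, A = 17.1 cm^2 = 1.7100e-03 m^2, rho = 11.9 g/cm^3 = 11900 kg/m^3
t = m / (A * rho)
t = 2.7310e-06 / (1.7100e-03 * 11900)
t = 1.3421e-07 m = 134.2 nm

134.2


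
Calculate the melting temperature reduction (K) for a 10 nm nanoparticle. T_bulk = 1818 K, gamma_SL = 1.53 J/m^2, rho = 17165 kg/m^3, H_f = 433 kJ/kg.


Radius R = 10/2 = 5 nm = 5e-09 m
Convert H_f = 433 kJ/kg = 433000 J/kg
dT = 2 * gamma_SL * T_bulk / (rho * H_f * R)
dT = 2 * 1.53 * 1818 / (17165 * 433000 * 5e-09)
dT = 149.7 K

149.7


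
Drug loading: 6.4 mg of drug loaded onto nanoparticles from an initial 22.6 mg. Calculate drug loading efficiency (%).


Drug loading efficiency = (drug loaded / drug initial) * 100
DLE = 6.4 / 22.6 * 100
DLE = 0.2832 * 100
DLE = 28.32%

28.32


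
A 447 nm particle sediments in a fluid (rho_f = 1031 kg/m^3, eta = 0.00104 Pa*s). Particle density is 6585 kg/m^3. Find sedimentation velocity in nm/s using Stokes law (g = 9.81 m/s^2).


Radius R = 447/2 nm = 2.235e-07 m
Density difference = 6585 - 1031 = 5554 kg/m^3
v = 2 * R^2 * (rho_p - rho_f) * g / (9 * eta)
v = 2 * (2.235e-07)^2 * 5554 * 9.81 / (9 * 0.00104)
v = 5.81546e-07 m/s = 581.546 nm/s

581.546


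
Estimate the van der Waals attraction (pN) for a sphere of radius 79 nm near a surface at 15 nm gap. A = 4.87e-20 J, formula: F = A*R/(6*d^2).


Convert to SI: R = 79 nm = 7.9e-08 m, d = 15 nm = 1.5e-08 m
F = A * R / (6 * d^2)
F = 4.87e-20 * 7.9e-08 / (6 * (1.5e-08)^2)
F = 2.84985e-12 N = 2.85 pN

2.85


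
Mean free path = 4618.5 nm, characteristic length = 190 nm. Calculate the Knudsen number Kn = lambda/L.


Knudsen number Kn = lambda / L
Kn = 4618.5 / 190
Kn = 24.3079

24.3079


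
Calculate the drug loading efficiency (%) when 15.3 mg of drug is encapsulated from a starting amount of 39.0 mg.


Drug loading efficiency = (drug loaded / drug initial) * 100
DLE = 15.3 / 39.0 * 100
DLE = 0.3923 * 100
DLE = 39.23%

39.23


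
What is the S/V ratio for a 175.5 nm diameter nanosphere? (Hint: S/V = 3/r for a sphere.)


Radius r = 175.5/2 = 87.75 nm
S/V = 3 / r = 3 / 87.75
S/V = 0.0342 nm^-1

0.0342


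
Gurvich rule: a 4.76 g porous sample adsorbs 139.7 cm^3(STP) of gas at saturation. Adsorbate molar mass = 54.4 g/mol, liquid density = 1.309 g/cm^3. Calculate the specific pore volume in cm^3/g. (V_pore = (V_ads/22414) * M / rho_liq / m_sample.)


Moles adsorbed n = V_ads / 22414 = 139.7 / 22414 = 6.232712e-03 mol
Liquid volume V_liq = n * M / rho_liq = 6.232712e-03 * 54.4 / 1.309 = 0.25902 cm^3
Specific pore volume V_pore = V_liq / m_sample = 0.25902 / 4.76
V_pore = 0.0544 cm^3/g

0.0544


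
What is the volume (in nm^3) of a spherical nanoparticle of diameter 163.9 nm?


Radius r = 163.9/2 = 81.95 nm
Volume V = (4/3) * pi * r^3
V = (4/3) * pi * (81.95)^3
V = 2305342.64 nm^3

2305342.64


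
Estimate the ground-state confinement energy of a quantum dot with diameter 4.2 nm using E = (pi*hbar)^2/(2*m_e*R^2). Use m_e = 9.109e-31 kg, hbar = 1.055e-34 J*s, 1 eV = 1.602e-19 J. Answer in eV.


Radius R = 4.2/2 = 2.1 nm = 2.1e-09 m
E = (pi * 1.055e-34)^2 / (2 * 9.109e-31 * (2.1e-09)^2)
E(J) = 1.3673e-20
E = E(J) / 1.602e-19 = 0.0853 eV

0.0853


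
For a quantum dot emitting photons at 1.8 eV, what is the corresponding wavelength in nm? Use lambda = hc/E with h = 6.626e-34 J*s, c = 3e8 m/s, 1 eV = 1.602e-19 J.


Convert energy: E = 1.8 eV = 1.8 * 1.602e-19 = 2.8836e-19 J
lambda = h*c / E = 6.626e-34 * 3e8 / 2.8836e-19
lambda = 6.89347e-07 m = 689.3 nm

689.3


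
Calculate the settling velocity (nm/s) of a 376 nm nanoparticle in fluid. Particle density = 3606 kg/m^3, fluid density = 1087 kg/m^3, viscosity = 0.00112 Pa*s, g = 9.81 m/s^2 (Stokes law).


Radius R = 376/2 nm = 1.88e-07 m
Density difference = 3606 - 1087 = 2519 kg/m^3
v = 2 * R^2 * (rho_p - rho_f) * g / (9 * eta)
v = 2 * (1.88e-07)^2 * 2519 * 9.81 / (9 * 0.00112)
v = 1.73294e-07 m/s = 173.2935 nm/s

173.2935


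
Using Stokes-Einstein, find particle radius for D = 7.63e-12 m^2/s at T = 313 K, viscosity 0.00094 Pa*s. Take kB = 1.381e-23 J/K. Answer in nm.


Stokes-Einstein: R = kB*T / (6*pi*eta*D)
R = 1.381e-23 * 313 / (6 * pi * 0.00094 * 7.63e-12)
R = 3.19731e-08 m = 31.97 nm

31.97


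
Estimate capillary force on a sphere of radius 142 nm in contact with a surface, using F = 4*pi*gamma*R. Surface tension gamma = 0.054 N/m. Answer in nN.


Convert radius: R = 142 nm = 1.42e-07 m
F = 4 * pi * gamma * R
F = 4 * pi * 0.054 * 1.42e-07
F = 9.63589e-08 N = 96.3589 nN

96.3589


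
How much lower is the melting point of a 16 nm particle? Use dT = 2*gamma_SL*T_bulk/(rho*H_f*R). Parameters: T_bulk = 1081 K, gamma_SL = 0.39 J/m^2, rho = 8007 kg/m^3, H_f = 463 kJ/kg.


Radius R = 16/2 = 8 nm = 8e-09 m
Convert H_f = 463 kJ/kg = 463000 J/kg
dT = 2 * gamma_SL * T_bulk / (rho * H_f * R)
dT = 2 * 0.39 * 1081 / (8007 * 463000 * 8e-09)
dT = 28.4 K

28.4


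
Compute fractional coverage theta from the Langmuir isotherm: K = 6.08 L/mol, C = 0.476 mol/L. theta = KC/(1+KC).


Langmuir isotherm: theta = K*C / (1 + K*C)
K*C = 6.08 * 0.476 = 2.89408
theta = 2.89408 / (1 + 2.89408) = 2.89408 / 3.89408
theta = 0.7432

0.7432


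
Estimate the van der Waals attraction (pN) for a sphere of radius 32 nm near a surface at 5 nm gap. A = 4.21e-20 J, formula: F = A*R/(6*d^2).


Convert to SI: R = 32 nm = 3.2e-08 m, d = 5 nm = 5e-09 m
F = A * R / (6 * d^2)
F = 4.21e-20 * 3.2e-08 / (6 * (5e-09)^2)
F = 8.98133e-12 N = 8.981 pN

8.981


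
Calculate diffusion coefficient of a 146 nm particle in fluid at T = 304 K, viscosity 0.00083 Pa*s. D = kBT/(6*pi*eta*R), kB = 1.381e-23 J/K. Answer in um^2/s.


Radius R = 146/2 = 73 nm = 7.3e-08 m
D = kB*T / (6*pi*eta*R)
D = 1.381e-23 * 304 / (6 * pi * 0.00083 * 7.3e-08)
D = 3.67591e-12 m^2/s = 3.676 um^2/s

3.676


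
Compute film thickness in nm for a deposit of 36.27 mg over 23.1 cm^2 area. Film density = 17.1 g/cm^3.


Convert: m = 36.27 mg = 3.6270e-05 kg, A = 23.1 cm^2 = 2.3100e-03 m^2, rho = 17.1 g/cm^3 = 17100 kg/m^3
t = m / (A * rho)
t = 3.6270e-05 / (2.3100e-03 * 17100)
t = 9.1820e-07 m = 918.2 nm

918.2


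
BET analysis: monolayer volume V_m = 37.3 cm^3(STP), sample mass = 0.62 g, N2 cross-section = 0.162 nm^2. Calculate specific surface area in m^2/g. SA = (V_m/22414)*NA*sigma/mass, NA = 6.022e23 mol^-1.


Number of moles in monolayer = V_m / 22414 = 37.3 / 22414 = 0.00166414
Number of molecules = moles * NA = 0.00166414 * 6.022e23
SA = molecules * sigma / mass
SA = (37.3 / 22414) * 6.022e23 * 0.162e-18 / 0.62
SA = 261.9 m^2/g

261.9


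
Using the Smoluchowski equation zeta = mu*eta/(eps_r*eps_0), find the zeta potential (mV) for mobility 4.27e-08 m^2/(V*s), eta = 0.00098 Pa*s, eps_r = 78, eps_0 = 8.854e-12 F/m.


Smoluchowski equation: zeta = mu * eta / (eps_r * eps_0)
zeta = 4.27e-08 * 0.00098 / (78 * 8.854e-12)
zeta = 0.060593 V = 60.59 mV

60.59


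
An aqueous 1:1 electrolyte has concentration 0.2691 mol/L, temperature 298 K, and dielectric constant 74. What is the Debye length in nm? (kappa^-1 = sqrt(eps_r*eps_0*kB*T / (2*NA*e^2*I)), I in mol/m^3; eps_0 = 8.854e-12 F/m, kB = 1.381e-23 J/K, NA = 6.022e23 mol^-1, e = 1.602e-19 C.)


Ionic strength I = 0.2691 * 1^2 * 1000 = 269.1 mol/m^3
kappa^-1 = sqrt(74 * 8.854e-12 * 1.381e-23 * 298 / (2 * 6.022e23 * (1.602e-19)^2 * 269.1))
kappa^-1 = 0.569 nm

0.569


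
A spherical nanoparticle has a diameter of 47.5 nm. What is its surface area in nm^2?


Radius r = 47.5/2 = 23.75 nm
Surface area SA = 4 * pi * r^2
SA = 4 * pi * (23.75)^2
SA = 7088.22 nm^2

7088.22


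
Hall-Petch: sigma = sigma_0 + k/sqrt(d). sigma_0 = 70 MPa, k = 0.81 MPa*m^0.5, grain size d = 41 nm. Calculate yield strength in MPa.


d = 41 nm = 4.1e-08 m
sqrt(d) = 0.0002024846
Hall-Petch contribution = k / sqrt(d) = 0.81 / 0.0002024846 = 4000.3 MPa
sigma = sigma_0 + k/sqrt(d) = 70 + 4000.3 = 4070.3 MPa

4070.3


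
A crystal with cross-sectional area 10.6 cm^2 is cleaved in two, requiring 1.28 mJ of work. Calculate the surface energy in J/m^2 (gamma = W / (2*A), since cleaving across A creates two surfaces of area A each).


Convert: A = 10.6 cm^2 = 0.00106 m^2, W = 1.28 mJ = 0.00128 J
Cleaving exposes two faces of area A, so total new surface = 2*A and gamma = W / (2*A)
gamma = 0.00128 / (2 * 0.00106)
gamma = 0.604 J/m^2

0.604


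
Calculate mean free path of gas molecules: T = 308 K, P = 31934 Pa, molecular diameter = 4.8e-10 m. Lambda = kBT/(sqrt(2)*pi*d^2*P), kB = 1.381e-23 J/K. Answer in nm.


Mean free path: lambda = kB*T / (sqrt(2) * pi * d^2 * P)
lambda = 1.381e-23 * 308 / (sqrt(2) * pi * (4.8e-10)^2 * 31934)
lambda = 1.3012e-07 m
lambda = 130.12 nm

130.12


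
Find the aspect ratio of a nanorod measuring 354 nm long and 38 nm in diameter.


Aspect ratio AR = length / diameter
AR = 354 / 38
AR = 9.32

9.32


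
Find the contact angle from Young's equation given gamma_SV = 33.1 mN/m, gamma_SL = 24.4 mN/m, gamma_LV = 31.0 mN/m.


cos(theta) = (gamma_SV - gamma_SL) / gamma_LV
cos(theta) = (33.1 - 24.4) / 31.0
cos(theta) = 0.280645
theta = arccos(0.280645) = 73.7 degrees

73.7


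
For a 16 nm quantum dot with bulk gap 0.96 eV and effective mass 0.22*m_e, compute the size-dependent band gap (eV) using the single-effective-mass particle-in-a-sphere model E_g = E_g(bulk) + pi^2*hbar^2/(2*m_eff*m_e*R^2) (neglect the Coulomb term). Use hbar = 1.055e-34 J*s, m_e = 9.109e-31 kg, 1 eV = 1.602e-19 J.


Radius R = 16/2 nm = 8e-09 m
Confinement energy dE = pi^2 * hbar^2 / (2 * m_eff * m_e * R^2)
dE = pi^2 * (1.055e-34)^2 / (2 * 0.22 * 9.109e-31 * (8e-09)^2) J, divided by 1.602e-19 J/eV
dE = 0.0267 eV
Total band gap = E_g(bulk) + dE = 0.96 + 0.0267 = 0.9867 eV

0.9867


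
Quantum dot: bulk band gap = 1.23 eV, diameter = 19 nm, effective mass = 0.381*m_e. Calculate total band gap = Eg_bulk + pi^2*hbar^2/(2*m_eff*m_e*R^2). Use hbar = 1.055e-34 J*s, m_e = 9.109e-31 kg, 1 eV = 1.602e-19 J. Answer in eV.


Radius R = 19/2 nm = 9.5e-09 m
Confinement energy dE = pi^2 * hbar^2 / (2 * m_eff * m_e * R^2)
dE = pi^2 * (1.055e-34)^2 / (2 * 0.381 * 9.109e-31 * (9.5e-09)^2) J, divided by 1.602e-19 J/eV
dE = 0.0109 eV
Total band gap = E_g(bulk) + dE = 1.23 + 0.0109 = 1.2409 eV

1.2409


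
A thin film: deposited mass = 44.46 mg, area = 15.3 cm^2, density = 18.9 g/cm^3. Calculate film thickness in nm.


Convert: m = 44.46 mg = 4.4460e-05 kg, A = 15.3 cm^2 = 1.5300e-03 m^2, rho = 18.9 g/cm^3 = 18900 kg/m^3
t = m / (A * rho)
t = 4.4460e-05 / (1.5300e-03 * 18900)
t = 1.5375e-06 m = 1537.5 nm

1537.5


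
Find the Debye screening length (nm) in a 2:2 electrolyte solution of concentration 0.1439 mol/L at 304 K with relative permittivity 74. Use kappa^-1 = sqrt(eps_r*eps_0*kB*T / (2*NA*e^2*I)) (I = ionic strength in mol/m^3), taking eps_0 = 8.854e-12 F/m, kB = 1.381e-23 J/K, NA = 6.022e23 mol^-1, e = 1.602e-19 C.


Ionic strength I = 0.1439 * 2^2 * 1000 = 575.6 mol/m^3
kappa^-1 = sqrt(74 * 8.854e-12 * 1.381e-23 * 304 / (2 * 6.022e23 * (1.602e-19)^2 * 575.6))
kappa^-1 = 0.393 nm

0.393


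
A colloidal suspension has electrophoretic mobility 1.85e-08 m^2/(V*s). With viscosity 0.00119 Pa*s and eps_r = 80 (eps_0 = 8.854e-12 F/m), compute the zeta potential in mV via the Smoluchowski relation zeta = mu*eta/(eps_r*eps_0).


Smoluchowski equation: zeta = mu * eta / (eps_r * eps_0)
zeta = 1.85e-08 * 0.00119 / (80 * 8.854e-12)
zeta = 0.031081 V = 31.08 mV

31.08


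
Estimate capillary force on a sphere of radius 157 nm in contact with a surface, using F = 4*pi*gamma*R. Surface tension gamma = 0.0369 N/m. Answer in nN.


Convert radius: R = 157 nm = 1.57e-07 m
F = 4 * pi * gamma * R
F = 4 * pi * 0.0369 * 1.57e-07
F = 7.28008e-08 N = 72.8008 nN

72.8008


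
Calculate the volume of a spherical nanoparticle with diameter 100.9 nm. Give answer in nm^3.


Radius r = 100.9/2 = 50.45 nm
Volume V = (4/3) * pi * r^3
V = (4/3) * pi * (50.45)^3
V = 537863.56 nm^3

537863.56


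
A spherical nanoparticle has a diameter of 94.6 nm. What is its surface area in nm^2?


Radius r = 94.6/2 = 47.3 nm
Surface area SA = 4 * pi * r^2
SA = 4 * pi * (47.3)^2
SA = 28114.62 nm^2

28114.62


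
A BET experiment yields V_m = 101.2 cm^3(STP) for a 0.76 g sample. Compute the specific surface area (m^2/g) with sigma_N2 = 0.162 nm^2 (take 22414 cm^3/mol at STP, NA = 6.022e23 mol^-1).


Number of moles in monolayer = V_m / 22414 = 101.2 / 22414 = 0.00451504
Number of molecules = moles * NA = 0.00451504 * 6.022e23
SA = molecules * sigma / mass
SA = (101.2 / 22414) * 6.022e23 * 0.162e-18 / 0.76
SA = 579.6 m^2/g

579.6


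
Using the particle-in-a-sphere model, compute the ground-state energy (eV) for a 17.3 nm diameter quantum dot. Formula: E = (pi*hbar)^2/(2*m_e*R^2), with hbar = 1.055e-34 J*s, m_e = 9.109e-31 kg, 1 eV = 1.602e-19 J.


Radius R = 17.3/2 = 8.65 nm = 8.65e-09 m
E = (pi * 1.055e-34)^2 / (2 * 9.109e-31 * (8.65e-09)^2)
E(J) = 8.05883e-22
E = E(J) / 1.602e-19 = 0.005 eV

0.005


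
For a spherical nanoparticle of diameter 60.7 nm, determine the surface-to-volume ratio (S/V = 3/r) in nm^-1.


Radius r = 60.7/2 = 30.35 nm
S/V = 3 / r = 3 / 30.35
S/V = 0.0988 nm^-1

0.0988


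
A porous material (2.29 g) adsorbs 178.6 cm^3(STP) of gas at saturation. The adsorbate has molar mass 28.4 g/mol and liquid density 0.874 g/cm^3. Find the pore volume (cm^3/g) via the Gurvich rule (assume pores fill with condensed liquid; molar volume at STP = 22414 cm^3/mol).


Moles adsorbed n = V_ads / 22414 = 178.6 / 22414 = 7.968234e-03 mol
Liquid volume V_liq = n * M / rho_liq = 7.968234e-03 * 28.4 / 0.874 = 0.25892 cm^3
Specific pore volume V_pore = V_liq / m_sample = 0.25892 / 2.29
V_pore = 0.1131 cm^3/g

0.1131


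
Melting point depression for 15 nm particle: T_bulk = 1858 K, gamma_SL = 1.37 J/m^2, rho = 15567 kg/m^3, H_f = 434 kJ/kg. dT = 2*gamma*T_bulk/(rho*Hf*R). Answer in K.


Radius R = 15/2 = 7.5 nm = 7.5e-09 m
Convert H_f = 434 kJ/kg = 434000 J/kg
dT = 2 * gamma_SL * T_bulk / (rho * H_f * R)
dT = 2 * 1.37 * 1858 / (15567 * 434000 * 7.5e-09)
dT = 100.5 K

100.5


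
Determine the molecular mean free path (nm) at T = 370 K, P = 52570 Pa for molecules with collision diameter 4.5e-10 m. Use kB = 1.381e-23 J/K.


Mean free path: lambda = kB*T / (sqrt(2) * pi * d^2 * P)
lambda = 1.381e-23 * 370 / (sqrt(2) * pi * (4.5e-10)^2 * 52570)
lambda = 1.08036e-07 m
lambda = 108.04 nm

108.04


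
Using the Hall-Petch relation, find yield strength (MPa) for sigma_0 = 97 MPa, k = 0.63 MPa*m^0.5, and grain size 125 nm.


d = 125 nm = 1.25e-07 m
sqrt(d) = 0.0003535534
Hall-Petch contribution = k / sqrt(d) = 0.63 / 0.0003535534 = 1781.9 MPa
sigma = sigma_0 + k/sqrt(d) = 97 + 1781.9 = 1878.9 MPa

1878.9


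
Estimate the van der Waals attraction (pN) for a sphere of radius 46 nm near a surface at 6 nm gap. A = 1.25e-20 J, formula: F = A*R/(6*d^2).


Convert to SI: R = 46 nm = 4.6e-08 m, d = 6 nm = 6e-09 m
F = A * R / (6 * d^2)
F = 1.25e-20 * 4.6e-08 / (6 * (6e-09)^2)
F = 2.66204e-12 N = 2.662 pN

2.662


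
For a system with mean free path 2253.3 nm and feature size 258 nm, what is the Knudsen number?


Knudsen number Kn = lambda / L
Kn = 2253.3 / 258
Kn = 8.7337

8.7337


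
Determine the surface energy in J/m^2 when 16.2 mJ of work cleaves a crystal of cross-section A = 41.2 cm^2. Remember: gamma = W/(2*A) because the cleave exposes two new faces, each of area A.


Convert: A = 41.2 cm^2 = 0.00412 m^2, W = 16.2 mJ = 0.0162 J
Cleaving exposes two faces of area A, so total new surface = 2*A and gamma = W / (2*A)
gamma = 0.0162 / (2 * 0.00412)
gamma = 1.966 J/m^2

1.966


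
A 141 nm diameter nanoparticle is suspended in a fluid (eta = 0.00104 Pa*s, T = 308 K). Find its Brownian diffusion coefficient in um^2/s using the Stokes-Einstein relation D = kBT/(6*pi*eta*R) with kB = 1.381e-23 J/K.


Radius R = 141/2 = 70.5 nm = 7.05e-08 m
D = kB*T / (6*pi*eta*R)
D = 1.381e-23 * 308 / (6 * pi * 0.00104 * 7.05e-08)
D = 3.07766e-12 m^2/s = 3.078 um^2/s

3.078


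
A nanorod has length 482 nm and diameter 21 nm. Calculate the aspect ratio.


Aspect ratio AR = length / diameter
AR = 482 / 21
AR = 22.95

22.95


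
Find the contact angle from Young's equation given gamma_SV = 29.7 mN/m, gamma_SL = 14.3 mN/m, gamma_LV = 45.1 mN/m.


cos(theta) = (gamma_SV - gamma_SL) / gamma_LV
cos(theta) = (29.7 - 14.3) / 45.1
cos(theta) = 0.341463
theta = arccos(0.341463) = 70.03 degrees

70.03


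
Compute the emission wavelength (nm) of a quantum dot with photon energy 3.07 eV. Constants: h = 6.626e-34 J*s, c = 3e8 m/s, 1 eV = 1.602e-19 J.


Convert energy: E = 3.07 eV = 3.07 * 1.602e-19 = 4.91814e-19 J
lambda = h*c / E = 6.626e-34 * 3e8 / 4.91814e-19
lambda = 4.04177e-07 m = 404.2 nm

404.2


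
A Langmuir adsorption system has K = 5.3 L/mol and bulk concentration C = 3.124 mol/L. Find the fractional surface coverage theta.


Langmuir isotherm: theta = K*C / (1 + K*C)
K*C = 5.3 * 3.124 = 16.5572
theta = 16.5572 / (1 + 16.5572) = 16.5572 / 17.5572
theta = 0.943

0.943


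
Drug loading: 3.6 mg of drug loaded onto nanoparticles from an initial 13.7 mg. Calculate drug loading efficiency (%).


Drug loading efficiency = (drug loaded / drug initial) * 100
DLE = 3.6 / 13.7 * 100
DLE = 0.2628 * 100
DLE = 26.28%

26.28


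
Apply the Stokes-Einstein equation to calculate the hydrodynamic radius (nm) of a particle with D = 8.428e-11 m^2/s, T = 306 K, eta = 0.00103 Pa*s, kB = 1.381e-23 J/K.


Stokes-Einstein: R = kB*T / (6*pi*eta*D)
R = 1.381e-23 * 306 / (6 * pi * 0.00103 * 8.428e-11)
R = 2.58257e-09 m = 2.58 nm

2.58


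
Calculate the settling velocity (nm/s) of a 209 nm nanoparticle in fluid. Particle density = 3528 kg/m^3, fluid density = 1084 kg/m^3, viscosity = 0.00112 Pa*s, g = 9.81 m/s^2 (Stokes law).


Radius R = 209/2 nm = 1.045e-07 m
Density difference = 3528 - 1084 = 2444 kg/m^3
v = 2 * R^2 * (rho_p - rho_f) * g / (9 * eta)
v = 2 * (1.045e-07)^2 * 2444 * 9.81 / (9 * 0.00112)
v = 5.19484e-08 m/s = 51.9484 nm/s

51.9484


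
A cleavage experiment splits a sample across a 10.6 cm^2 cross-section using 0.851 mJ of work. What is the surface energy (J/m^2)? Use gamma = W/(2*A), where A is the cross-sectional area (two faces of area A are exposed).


Convert: A = 10.6 cm^2 = 0.00106 m^2, W = 0.851 mJ = 0.000851 J
Cleaving exposes two faces of area A, so total new surface = 2*A and gamma = W / (2*A)
gamma = 0.000851 / (2 * 0.00106)
gamma = 0.401 J/m^2

0.401


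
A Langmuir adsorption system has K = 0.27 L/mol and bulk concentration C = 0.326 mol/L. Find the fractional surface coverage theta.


Langmuir isotherm: theta = K*C / (1 + K*C)
K*C = 0.27 * 0.326 = 0.08802
theta = 0.08802 / (1 + 0.08802) = 0.08802 / 1.08802
theta = 0.0809

0.0809


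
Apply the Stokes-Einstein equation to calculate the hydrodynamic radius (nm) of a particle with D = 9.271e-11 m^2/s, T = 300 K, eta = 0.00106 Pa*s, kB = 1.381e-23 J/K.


Stokes-Einstein: R = kB*T / (6*pi*eta*D)
R = 1.381e-23 * 300 / (6 * pi * 0.00106 * 9.271e-11)
R = 2.23656e-09 m = 2.24 nm

2.24
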